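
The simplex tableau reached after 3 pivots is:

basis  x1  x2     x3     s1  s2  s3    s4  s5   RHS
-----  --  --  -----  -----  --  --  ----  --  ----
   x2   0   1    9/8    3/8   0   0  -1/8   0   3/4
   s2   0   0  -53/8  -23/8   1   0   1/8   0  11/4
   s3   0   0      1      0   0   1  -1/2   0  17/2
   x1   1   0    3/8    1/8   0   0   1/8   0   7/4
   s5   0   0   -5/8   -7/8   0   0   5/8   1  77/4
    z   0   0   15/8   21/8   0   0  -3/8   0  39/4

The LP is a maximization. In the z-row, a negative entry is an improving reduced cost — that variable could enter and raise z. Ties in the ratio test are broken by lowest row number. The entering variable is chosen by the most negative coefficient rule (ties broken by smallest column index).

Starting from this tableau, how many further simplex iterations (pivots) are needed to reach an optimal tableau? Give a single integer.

pivot: s4 in, x1 out → z = 15
No improving column remains; optimal.

1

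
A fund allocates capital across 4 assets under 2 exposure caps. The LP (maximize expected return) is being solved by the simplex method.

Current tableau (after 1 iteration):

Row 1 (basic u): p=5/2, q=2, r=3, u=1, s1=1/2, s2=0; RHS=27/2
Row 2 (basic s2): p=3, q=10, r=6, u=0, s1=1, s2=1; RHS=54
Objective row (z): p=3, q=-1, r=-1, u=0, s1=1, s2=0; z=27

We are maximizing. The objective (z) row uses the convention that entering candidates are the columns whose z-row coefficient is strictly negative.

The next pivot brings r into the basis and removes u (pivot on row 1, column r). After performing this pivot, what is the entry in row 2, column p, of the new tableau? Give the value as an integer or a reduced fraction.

Pivot element is row 1, column r: 3.
Normalize row 1: new (row 1, p) = (5/2)/3 = 5/6.
row 2 ← row 2 − 6·(new row 1): 3 − 6·(5/6) = -2.

-2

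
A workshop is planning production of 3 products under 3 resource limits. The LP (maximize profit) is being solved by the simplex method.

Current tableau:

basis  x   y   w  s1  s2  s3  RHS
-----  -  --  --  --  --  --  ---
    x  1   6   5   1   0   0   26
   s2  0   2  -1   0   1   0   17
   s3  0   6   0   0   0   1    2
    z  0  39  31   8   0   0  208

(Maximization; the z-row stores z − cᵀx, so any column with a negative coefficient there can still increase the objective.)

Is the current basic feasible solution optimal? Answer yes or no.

No objective-row coefficient is strictly negative, so no entering variable exists; the tableau is optimal.

yes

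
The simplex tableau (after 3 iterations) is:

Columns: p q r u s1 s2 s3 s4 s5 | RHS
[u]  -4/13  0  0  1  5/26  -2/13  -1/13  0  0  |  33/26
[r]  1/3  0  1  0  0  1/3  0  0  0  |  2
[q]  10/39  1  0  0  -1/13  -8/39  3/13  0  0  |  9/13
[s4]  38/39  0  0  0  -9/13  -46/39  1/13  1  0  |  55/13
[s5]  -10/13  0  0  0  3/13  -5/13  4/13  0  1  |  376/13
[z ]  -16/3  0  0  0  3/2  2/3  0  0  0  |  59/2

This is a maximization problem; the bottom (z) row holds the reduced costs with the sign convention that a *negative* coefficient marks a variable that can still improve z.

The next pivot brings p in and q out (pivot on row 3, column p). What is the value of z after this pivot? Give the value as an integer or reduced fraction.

Minimum ratio for p: (9/13)/(10/39) = 27/10.
z changes by −(z-row coeff of p)·ratio = −(-16/3)·(27/10) = 72/5.
New z = 59/2 + (72/5) = 439/10.

439/10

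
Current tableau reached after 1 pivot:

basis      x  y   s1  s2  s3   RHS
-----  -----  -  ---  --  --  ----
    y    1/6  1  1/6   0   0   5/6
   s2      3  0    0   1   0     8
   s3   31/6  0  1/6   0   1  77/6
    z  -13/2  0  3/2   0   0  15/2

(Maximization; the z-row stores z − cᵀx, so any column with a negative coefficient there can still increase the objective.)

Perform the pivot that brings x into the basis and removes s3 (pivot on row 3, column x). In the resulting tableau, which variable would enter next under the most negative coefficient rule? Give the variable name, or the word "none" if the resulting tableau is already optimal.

Pivot element 31/6. New z-row = old z-row − (-13/2)·(row 3/(31/6)).
Updated z-row coefficients: x: 0, y: 0, s1: 53/31, s2: 0, s3: 39/31.
No coefficient is strictly negative; the tableau after this pivot is optimal.

none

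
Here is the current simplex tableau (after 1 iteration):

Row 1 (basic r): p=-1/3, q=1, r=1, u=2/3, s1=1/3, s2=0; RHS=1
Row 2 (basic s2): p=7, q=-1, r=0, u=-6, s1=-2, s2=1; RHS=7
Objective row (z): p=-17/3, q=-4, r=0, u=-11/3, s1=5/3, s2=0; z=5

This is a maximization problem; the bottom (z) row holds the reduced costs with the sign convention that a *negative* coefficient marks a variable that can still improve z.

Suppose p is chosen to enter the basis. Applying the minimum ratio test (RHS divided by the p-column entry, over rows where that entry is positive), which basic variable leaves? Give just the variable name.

s2

Ratios: row 1 (r): entry -1/3 ≤ 0, skip; row 2 (s2): 7/7 = 1.
Minimum ratio 1 is in the s2 row, so s2 leaves.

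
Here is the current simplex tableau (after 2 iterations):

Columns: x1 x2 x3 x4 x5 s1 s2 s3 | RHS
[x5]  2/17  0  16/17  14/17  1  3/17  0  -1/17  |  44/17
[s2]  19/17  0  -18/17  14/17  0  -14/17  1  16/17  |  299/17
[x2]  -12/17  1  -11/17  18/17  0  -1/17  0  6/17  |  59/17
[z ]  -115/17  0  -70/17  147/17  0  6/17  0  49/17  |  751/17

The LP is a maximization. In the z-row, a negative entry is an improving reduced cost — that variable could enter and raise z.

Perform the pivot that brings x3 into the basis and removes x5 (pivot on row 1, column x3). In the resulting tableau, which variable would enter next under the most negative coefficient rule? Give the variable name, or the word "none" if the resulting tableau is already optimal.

Pivot element 16/17. New z-row = old z-row − (-70/17)·(row 1/(16/17)).
Updated z-row coefficients: x1: -25/4, x2: 0, x3: 0, x4: 49/4, x5: 35/8, s1: 9/8, s2: 0, s3: 21/8.
The most negative is -25/4 in column x1, so x1 would enter next.

x1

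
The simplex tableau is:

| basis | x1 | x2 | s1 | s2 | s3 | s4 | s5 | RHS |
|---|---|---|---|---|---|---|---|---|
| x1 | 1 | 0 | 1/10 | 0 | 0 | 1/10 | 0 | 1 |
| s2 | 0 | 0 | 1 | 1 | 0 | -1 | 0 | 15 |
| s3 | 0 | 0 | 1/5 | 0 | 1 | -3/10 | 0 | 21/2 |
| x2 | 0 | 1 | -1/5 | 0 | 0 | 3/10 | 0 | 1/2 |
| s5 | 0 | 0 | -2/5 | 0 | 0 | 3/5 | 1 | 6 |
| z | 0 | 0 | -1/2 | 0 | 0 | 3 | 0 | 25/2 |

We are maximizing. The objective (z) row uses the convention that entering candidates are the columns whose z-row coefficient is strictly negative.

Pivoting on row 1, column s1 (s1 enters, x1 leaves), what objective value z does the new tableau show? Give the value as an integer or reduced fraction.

35/2

Minimum ratio for s1: 1/(1/10) = 10.
z changes by −(z-row coeff of s1)·ratio = −(-1/2)·10 = 5.
New z = 25/2 + 5 = 35/2.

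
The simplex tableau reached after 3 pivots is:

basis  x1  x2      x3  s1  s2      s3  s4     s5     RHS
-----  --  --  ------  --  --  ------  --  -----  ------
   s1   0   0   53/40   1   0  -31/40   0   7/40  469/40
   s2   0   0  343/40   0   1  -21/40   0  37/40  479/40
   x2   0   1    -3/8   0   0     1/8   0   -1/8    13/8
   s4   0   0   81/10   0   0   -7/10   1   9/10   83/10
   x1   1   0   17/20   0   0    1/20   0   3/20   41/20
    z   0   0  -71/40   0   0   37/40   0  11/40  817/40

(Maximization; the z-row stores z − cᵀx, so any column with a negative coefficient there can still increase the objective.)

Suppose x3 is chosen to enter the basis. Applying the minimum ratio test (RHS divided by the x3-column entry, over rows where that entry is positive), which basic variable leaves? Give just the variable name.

s4

Ratios: row 1 (s1): (469/40)/(53/40) = 469/53; row 2 (s2): (479/40)/(343/40) = 479/343; row 3 (x2): entry -3/8 ≤ 0, skip; row 4 (s4): (83/10)/(81/10) = 83/81; row 5 (x1): (41/20)/(17/20) = 41/17.
Minimum ratio 83/81 is in the s4 row, so s4 leaves.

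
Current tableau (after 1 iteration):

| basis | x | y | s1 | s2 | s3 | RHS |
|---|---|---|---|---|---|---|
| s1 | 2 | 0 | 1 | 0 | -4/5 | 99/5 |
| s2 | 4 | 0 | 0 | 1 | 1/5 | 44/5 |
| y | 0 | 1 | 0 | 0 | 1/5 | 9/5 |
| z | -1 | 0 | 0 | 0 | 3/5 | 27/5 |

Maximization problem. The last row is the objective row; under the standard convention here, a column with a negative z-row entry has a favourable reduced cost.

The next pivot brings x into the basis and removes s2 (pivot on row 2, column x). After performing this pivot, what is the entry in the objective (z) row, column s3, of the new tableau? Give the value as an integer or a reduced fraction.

Pivot element is row 2, column x: 4.
Normalize row 2: new (row 2, s3) = (1/5)/4 = 1/20.
z-row ← z-row − (-1)·(new row 2): 3/5 − (-1)·(1/20) = 13/20.

13/20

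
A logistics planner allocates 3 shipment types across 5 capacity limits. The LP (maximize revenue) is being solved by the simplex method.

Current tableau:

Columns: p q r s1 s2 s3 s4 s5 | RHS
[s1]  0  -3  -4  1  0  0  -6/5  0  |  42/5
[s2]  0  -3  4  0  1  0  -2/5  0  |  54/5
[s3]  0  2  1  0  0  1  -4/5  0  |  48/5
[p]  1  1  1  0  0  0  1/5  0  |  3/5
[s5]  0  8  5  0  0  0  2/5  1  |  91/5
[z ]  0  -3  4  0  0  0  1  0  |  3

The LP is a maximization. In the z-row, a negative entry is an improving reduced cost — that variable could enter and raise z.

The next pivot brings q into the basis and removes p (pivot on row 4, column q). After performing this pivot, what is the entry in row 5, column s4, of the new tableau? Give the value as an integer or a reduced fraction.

-6/5

Pivot element is row 4, column q: 1.
Normalize row 4: new (row 4, s4) = (1/5)/1 = 1/5.
row 5 ← row 5 − 8·(new row 4): 2/5 − 8·(1/5) = -6/5.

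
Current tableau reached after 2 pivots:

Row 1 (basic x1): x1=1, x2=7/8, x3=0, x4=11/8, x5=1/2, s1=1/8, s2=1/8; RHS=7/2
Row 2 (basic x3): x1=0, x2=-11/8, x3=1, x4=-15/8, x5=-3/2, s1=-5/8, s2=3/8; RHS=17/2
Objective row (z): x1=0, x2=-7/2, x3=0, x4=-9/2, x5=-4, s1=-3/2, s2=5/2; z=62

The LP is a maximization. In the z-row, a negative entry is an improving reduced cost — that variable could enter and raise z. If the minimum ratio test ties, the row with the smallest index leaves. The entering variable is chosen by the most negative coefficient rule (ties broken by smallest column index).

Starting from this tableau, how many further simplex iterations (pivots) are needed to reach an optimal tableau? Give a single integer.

pivot: x4 in, x1 out → z = 808/11
pivot: x5 in, x4 out → z = 90
pivot: s1 in, x5 out → z = 104
No improving column remains; optimal.

3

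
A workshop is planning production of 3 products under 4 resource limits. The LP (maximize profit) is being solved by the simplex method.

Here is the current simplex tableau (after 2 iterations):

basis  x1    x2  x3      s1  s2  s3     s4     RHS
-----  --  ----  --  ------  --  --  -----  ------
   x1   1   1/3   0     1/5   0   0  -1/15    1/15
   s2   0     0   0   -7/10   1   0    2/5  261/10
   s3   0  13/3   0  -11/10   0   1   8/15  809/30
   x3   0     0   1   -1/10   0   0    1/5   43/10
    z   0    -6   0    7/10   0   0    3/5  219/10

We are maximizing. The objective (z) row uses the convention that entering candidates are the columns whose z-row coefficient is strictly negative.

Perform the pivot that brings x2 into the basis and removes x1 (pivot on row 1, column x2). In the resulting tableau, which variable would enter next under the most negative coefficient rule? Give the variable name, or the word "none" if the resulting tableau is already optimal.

s4

Pivot element 1/3. New z-row = old z-row − (-6)·(row 1/(1/3)).
Updated z-row coefficients: x1: 18, x2: 0, x3: 0, s1: 43/10, s2: 0, s3: 0, s4: -3/5.
The most negative is -3/5 in column s4, so s4 would enter next.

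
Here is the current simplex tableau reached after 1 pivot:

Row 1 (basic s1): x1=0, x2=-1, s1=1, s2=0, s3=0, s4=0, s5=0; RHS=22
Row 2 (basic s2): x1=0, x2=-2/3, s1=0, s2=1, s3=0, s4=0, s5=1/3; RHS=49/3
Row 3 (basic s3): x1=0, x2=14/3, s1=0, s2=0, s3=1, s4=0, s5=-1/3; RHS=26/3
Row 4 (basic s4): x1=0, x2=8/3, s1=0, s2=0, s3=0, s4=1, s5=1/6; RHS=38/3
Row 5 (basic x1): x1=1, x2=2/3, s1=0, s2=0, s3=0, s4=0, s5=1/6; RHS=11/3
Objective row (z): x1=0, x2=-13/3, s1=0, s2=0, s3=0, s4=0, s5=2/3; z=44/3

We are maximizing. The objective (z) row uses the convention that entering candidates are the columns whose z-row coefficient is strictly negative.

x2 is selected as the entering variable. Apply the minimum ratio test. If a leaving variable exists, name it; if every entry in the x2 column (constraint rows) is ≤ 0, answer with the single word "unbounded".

Ratios: row 1 (s1): entry -1 ≤ 0, skip; row 2 (s2): entry -2/3 ≤ 0, skip; row 3 (s3): (26/3)/(14/3) = 13/7; row 4 (s4): (38/3)/(8/3) = 19/4; row 5 (x1): (11/3)/(2/3) = 11/2.
Minimum ratio is in the s3 row, so s3 leaves.

s3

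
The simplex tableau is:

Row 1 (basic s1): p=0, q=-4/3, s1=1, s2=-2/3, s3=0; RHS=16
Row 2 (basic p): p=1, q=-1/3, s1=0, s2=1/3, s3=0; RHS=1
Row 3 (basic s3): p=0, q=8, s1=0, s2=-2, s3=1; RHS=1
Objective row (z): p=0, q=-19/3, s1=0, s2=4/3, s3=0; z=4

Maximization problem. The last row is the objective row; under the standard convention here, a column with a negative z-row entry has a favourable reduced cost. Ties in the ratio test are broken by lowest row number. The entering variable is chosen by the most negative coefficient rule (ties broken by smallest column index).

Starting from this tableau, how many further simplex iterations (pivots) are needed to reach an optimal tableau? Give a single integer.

pivot: q in, s3 out → z = 115/24
pivot: s2 in, p out → z = 35/6
No improving column remains; optimal.

2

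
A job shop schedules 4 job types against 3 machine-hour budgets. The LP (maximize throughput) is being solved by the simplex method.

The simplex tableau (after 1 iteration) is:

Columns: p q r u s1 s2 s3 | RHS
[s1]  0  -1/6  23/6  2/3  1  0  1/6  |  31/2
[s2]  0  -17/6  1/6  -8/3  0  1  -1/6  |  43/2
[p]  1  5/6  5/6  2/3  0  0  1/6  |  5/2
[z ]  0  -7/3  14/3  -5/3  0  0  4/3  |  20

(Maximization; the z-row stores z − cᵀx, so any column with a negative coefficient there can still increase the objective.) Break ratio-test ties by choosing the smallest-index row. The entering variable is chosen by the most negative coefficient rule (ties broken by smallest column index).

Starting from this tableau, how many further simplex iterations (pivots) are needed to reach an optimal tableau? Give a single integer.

1

pivot: q in, p out → z = 27
No improving column remains; optimal.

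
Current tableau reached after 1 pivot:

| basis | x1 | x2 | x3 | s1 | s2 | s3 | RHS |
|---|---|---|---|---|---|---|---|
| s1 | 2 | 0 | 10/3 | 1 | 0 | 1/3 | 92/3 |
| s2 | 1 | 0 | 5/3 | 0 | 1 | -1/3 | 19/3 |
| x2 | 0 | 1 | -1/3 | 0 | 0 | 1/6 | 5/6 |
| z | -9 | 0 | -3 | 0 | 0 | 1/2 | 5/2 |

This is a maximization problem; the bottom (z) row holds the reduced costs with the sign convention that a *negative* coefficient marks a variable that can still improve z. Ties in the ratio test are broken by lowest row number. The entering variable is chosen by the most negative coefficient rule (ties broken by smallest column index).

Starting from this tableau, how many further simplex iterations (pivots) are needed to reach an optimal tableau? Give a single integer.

pivot: x1 in, s2 out → z = 119/2
pivot: s3 in, x2 out → z = 72
No improving column remains; optimal.

2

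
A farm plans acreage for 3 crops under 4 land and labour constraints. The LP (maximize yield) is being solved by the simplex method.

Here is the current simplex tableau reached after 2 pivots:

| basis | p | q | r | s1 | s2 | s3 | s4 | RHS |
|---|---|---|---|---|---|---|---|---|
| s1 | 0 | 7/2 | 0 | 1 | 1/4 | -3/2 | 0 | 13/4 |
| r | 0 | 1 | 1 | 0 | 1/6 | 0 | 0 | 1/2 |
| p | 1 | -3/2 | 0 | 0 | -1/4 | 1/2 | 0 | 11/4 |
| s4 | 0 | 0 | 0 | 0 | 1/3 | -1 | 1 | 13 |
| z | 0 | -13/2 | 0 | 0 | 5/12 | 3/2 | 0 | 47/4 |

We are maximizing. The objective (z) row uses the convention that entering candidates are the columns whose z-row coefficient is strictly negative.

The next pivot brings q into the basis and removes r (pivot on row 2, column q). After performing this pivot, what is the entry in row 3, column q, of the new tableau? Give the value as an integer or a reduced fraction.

0

Pivot element is row 2, column q: 1.
Normalize row 2: new (row 2, q) = 1/1 = 1.
row 3 ← row 3 − (-3/2)·(new row 2): -3/2 − (-3/2)·1 = 0.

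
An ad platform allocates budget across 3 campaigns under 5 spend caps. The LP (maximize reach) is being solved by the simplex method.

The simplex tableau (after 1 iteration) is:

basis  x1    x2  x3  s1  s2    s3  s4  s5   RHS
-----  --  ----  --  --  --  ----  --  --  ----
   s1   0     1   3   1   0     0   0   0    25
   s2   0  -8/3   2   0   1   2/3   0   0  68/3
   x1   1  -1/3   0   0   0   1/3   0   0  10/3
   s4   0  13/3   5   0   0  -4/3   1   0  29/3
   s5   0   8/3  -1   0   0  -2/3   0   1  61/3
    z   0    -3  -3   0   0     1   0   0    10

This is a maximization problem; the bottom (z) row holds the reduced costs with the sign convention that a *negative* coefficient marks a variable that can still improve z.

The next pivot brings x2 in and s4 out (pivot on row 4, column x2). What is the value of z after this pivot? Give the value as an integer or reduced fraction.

Minimum ratio for x2: (29/3)/(13/3) = 29/13.
z changes by −(z-row coeff of x2)·ratio = −(-3)·(29/13) = 87/13.
New z = 10 + (87/13) = 217/13.

217/13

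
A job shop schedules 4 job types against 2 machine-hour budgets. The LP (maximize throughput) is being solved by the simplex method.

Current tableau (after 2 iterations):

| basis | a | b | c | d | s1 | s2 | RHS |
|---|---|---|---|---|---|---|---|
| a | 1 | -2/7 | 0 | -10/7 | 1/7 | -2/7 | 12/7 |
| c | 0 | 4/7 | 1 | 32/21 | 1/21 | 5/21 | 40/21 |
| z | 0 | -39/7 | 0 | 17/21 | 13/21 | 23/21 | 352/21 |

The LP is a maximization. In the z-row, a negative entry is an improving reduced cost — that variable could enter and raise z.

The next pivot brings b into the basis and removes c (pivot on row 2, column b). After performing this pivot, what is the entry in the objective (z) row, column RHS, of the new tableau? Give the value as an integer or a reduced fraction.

Pivot element is row 2, column b: 4/7.
Normalize row 2: new (row 2, RHS) = (40/21)/(4/7) = 10/3.
z-row ← z-row − (-39/7)·(new row 2): 352/21 − (-39/7)·(10/3) = 106/3.

106/3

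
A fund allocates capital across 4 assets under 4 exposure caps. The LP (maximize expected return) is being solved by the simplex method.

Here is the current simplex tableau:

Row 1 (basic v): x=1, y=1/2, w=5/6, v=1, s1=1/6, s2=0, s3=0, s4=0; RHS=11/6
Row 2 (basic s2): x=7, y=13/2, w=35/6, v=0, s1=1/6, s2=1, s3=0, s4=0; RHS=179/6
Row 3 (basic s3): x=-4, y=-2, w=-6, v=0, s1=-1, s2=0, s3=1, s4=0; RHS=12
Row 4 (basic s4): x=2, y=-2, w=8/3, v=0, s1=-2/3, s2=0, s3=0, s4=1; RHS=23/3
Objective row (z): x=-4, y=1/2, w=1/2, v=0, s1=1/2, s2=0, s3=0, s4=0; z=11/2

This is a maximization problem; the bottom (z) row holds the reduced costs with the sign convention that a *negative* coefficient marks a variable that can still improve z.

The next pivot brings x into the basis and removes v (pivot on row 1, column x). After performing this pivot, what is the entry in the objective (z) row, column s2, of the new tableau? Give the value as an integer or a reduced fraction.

Pivot element is row 1, column x: 1.
Normalize row 1: new (row 1, s2) = 0/1 = 0.
z-row ← z-row − (-4)·(new row 1): 0 − (-4)·0 = 0.

0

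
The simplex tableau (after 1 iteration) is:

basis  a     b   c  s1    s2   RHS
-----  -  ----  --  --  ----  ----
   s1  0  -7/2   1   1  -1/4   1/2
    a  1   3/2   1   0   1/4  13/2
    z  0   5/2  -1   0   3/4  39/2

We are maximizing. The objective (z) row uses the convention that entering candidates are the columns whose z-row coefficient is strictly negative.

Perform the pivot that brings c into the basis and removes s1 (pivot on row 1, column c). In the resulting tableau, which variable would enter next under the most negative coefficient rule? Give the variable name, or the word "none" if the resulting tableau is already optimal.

Pivot element 1. New z-row = old z-row − (-1)·(row 1/1).
Updated z-row coefficients: a: 0, b: -1, c: 0, s1: 1, s2: 1/2.
The most negative is -1 in column b, so b would enter next.

b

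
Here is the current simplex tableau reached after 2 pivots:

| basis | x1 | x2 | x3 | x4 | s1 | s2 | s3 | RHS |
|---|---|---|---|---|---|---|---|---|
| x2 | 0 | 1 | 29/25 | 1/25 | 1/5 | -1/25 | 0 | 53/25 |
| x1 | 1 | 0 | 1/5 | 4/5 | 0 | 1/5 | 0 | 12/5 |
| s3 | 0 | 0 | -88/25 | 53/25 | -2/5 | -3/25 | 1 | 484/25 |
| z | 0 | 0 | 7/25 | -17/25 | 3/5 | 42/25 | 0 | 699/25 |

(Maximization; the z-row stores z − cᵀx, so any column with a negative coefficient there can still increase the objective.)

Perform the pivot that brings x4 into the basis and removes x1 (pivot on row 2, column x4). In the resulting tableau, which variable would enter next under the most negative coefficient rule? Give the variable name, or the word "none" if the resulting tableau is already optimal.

none

Pivot element 4/5. New z-row = old z-row − (-17/25)·(row 2/(4/5)).
Updated z-row coefficients: x1: 17/20, x2: 0, x3: 9/20, x4: 0, s1: 3/5, s2: 37/20, s3: 0.
No coefficient is strictly negative; the tableau after this pivot is optimal.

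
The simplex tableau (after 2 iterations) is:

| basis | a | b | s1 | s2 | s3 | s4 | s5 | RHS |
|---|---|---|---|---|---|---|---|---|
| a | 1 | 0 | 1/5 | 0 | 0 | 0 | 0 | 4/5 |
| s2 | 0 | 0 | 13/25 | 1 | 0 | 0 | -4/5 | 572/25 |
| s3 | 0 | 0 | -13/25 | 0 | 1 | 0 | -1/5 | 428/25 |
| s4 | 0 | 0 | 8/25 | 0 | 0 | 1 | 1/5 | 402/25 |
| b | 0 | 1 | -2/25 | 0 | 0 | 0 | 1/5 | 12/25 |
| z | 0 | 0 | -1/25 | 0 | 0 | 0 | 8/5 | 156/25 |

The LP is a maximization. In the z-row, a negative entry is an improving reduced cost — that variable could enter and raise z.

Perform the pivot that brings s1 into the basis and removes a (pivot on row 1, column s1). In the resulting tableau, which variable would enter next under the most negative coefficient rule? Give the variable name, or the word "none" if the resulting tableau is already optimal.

none

Pivot element 1/5. New z-row = old z-row − (-1/25)·(row 1/(1/5)).
Updated z-row coefficients: a: 1/5, b: 0, s1: 0, s2: 0, s3: 0, s4: 0, s5: 8/5.
No coefficient is strictly negative; the tableau after this pivot is optimal.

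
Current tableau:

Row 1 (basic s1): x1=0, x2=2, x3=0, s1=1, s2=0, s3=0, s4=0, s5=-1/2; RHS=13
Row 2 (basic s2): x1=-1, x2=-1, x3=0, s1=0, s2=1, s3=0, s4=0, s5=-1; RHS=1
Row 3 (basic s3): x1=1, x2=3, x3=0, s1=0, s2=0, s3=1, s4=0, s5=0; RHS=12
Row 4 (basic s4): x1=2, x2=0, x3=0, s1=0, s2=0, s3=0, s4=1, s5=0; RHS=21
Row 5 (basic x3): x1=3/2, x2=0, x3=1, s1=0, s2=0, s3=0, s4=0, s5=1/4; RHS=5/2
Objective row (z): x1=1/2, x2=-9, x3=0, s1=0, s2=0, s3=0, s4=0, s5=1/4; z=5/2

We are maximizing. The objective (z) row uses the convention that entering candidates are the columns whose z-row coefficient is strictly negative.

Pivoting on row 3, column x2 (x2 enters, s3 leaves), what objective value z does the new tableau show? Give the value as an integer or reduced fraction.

Minimum ratio for x2: 12/3 = 4.
z changes by −(z-row coeff of x2)·ratio = −(-9)·4 = 36.
New z = 5/2 + 36 = 77/2.

77/2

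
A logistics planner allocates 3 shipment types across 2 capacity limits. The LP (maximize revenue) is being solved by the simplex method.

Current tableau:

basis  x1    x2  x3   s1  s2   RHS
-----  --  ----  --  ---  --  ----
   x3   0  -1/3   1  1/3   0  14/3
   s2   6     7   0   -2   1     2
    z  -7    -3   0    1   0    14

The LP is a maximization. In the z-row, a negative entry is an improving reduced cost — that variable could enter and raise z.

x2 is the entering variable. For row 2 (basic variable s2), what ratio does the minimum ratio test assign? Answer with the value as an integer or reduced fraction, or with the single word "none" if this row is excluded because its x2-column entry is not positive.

Ratio = RHS / (x2 entry) = 2 / 7 = 2/7.

2/7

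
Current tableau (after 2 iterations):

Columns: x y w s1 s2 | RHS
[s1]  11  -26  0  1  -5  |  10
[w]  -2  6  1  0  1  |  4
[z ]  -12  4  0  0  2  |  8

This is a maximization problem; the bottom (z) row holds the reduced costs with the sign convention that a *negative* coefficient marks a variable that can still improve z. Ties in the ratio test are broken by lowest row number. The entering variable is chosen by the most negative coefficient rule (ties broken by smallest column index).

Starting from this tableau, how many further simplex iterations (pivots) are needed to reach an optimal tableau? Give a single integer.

pivot: x in, s1 out → z = 208/11
pivot: y in, w out → z = 912/7
pivot: s2 in, y out → z = 240
No improving column remains; optimal.

3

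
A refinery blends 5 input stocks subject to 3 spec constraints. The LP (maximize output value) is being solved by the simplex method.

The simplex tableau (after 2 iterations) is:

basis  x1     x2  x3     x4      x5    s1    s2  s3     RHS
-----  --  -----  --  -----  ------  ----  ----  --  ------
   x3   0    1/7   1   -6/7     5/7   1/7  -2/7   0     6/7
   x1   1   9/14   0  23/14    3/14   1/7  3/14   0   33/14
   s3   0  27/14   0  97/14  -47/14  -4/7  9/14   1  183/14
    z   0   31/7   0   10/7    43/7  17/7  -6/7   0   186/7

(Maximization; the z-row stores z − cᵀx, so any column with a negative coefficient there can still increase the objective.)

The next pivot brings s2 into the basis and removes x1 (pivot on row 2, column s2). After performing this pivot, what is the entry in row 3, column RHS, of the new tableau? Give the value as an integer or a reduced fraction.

Pivot element is row 2, column s2: 3/14.
Normalize row 2: new (row 2, RHS) = (33/14)/(3/14) = 11.
row 3 ← row 3 − (9/14)·(new row 2): 183/14 − (9/14)·11 = 6.

6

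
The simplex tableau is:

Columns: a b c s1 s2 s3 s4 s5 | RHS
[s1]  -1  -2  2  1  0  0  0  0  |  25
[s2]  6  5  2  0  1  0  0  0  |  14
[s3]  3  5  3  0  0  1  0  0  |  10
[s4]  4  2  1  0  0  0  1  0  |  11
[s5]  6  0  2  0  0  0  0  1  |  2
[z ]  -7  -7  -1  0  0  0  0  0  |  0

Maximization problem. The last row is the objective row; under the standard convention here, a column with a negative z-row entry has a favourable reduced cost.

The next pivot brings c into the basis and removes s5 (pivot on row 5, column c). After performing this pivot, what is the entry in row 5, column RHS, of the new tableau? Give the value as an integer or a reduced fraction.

Pivot element is row 5, column c: 2.
Normalize row 5: new (row 5, RHS) = 2/2 = 1.
Row 5 is the pivot row, so the entry is 1.

1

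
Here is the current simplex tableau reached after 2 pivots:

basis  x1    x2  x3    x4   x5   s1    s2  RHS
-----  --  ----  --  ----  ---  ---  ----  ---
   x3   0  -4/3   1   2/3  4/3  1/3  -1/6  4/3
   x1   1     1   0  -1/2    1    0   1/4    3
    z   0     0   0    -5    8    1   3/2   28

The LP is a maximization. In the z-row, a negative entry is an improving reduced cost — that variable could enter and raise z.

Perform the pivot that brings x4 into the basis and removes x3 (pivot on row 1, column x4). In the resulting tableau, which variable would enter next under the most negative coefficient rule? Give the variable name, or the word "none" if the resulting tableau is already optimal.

x2

Pivot element 2/3. New z-row = old z-row − (-5)·(row 1/(2/3)).
Updated z-row coefficients: x1: 0, x2: -10, x3: 15/2, x4: 0, x5: 18, s1: 7/2, s2: 1/4.
The most negative is -10 in column x2, so x2 would enter next.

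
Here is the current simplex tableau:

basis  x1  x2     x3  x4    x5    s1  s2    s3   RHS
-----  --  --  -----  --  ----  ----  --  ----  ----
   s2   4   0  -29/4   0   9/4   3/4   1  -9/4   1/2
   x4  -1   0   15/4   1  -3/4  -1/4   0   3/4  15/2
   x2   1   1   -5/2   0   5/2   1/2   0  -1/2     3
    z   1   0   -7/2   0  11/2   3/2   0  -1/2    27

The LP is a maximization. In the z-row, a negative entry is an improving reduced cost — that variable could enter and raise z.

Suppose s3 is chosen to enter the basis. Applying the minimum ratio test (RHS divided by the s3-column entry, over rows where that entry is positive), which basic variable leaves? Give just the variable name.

Ratios: row 1 (s2): entry -9/4 ≤ 0, skip; row 2 (x4): (15/2)/(3/4) = 10; row 3 (x2): entry -1/2 ≤ 0, skip.
Minimum ratio 10 is in the x4 row, so x4 leaves.

x4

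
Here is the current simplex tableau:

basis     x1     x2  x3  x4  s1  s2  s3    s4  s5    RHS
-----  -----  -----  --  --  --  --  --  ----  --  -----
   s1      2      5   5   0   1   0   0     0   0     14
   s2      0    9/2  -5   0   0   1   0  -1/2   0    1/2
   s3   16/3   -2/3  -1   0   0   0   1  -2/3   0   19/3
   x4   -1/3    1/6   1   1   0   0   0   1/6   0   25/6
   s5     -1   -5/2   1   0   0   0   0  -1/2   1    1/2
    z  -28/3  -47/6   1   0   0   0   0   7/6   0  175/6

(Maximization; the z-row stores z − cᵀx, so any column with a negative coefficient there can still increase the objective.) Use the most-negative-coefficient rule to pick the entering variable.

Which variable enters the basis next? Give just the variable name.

Objective-row coefficients: x1: -28/3, x2: -47/6, x3: 1, x4: 0, s1: 0, s2: 0, s3: 0, s4: 7/6, s5: 0.
The most negative is -28/3 in column x1, so x1 enters.

x1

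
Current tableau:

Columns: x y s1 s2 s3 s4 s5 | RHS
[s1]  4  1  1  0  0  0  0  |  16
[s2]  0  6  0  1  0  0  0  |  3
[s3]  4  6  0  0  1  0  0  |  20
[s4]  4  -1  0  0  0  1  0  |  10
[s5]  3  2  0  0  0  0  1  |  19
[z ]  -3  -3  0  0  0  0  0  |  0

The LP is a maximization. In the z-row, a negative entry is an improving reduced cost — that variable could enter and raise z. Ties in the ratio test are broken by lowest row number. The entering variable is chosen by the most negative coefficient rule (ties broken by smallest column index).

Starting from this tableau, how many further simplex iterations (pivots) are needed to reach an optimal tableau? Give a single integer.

pivot: x in, s4 out → z = 15/2
pivot: y in, s2 out → z = 75/8
No improving column remains; optimal.

2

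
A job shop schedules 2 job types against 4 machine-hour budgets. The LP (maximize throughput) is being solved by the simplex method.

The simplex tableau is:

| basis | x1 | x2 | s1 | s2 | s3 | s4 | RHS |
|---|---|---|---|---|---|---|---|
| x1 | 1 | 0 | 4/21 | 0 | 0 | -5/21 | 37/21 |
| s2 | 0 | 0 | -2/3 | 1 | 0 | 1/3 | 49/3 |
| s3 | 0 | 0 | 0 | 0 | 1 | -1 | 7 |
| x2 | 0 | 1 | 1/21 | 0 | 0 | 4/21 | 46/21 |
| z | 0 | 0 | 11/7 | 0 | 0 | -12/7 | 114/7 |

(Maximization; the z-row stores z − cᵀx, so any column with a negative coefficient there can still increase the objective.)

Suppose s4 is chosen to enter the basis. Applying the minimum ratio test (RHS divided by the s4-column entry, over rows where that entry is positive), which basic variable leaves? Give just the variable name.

x2

Ratios: row 1 (x1): entry -5/21 ≤ 0, skip; row 2 (s2): (49/3)/(1/3) = 49; row 3 (s3): entry -1 ≤ 0, skip; row 4 (x2): (46/21)/(4/21) = 23/2.
Minimum ratio 23/2 is in the x2 row, so x2 leaves.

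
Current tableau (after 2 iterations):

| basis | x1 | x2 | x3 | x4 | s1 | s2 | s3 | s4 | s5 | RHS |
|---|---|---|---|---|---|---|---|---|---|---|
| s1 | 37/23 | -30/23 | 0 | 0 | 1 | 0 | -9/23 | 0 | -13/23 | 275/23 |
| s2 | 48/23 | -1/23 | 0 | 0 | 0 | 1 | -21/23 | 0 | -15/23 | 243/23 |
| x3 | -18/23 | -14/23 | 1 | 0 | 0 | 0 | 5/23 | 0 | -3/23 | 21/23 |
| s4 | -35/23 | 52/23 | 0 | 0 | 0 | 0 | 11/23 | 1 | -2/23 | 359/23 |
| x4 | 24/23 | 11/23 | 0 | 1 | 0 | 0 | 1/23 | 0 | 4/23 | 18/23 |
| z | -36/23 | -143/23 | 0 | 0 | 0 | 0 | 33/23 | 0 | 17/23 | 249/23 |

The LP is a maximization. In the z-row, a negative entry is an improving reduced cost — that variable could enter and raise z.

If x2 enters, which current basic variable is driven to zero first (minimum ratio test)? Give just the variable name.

Ratios: row 1 (s1): entry -30/23 ≤ 0, skip; row 2 (s2): entry -1/23 ≤ 0, skip; row 3 (x3): entry -14/23 ≤ 0, skip; row 4 (s4): (359/23)/(52/23) = 359/52; row 5 (x4): (18/23)/(11/23) = 18/11.
Minimum ratio 18/11 is in the x4 row, so x4 leaves.

x4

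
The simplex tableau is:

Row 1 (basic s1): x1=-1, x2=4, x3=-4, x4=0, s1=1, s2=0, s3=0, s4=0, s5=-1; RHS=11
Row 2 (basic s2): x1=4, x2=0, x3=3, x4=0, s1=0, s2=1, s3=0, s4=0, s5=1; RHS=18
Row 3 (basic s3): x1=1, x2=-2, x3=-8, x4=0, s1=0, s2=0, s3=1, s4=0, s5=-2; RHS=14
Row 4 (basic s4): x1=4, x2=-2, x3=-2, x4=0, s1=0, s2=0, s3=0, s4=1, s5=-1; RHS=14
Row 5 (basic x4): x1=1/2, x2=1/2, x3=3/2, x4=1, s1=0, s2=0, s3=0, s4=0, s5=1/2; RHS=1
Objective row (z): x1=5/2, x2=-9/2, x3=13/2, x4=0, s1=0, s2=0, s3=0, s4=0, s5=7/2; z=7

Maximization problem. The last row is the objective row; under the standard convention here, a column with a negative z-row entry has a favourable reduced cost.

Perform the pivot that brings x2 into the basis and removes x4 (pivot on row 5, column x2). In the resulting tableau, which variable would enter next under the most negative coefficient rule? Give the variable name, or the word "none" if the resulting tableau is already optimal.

none

Pivot element 1/2. New z-row = old z-row − (-9/2)·(row 5/(1/2)).
Updated z-row coefficients: x1: 7, x2: 0, x3: 20, x4: 9, s1: 0, s2: 0, s3: 0, s4: 0, s5: 8.
No coefficient is strictly negative; the tableau after this pivot is optimal.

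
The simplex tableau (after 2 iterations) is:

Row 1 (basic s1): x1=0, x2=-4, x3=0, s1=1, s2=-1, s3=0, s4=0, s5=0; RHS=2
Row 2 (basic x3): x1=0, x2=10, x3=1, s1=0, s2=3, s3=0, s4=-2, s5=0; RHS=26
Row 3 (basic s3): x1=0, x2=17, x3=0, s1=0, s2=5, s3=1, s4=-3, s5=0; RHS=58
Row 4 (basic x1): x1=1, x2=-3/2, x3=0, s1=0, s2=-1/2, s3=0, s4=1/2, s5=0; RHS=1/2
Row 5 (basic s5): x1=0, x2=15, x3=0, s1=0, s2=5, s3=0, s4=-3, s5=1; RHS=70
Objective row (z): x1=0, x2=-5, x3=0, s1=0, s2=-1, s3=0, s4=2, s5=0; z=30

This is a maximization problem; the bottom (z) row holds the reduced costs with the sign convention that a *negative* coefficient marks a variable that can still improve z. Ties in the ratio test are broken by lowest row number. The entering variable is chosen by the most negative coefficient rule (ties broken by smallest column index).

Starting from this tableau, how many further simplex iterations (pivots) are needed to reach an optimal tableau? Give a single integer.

pivot: x2 in, x3 out → z = 43
No improving column remains; optimal.

1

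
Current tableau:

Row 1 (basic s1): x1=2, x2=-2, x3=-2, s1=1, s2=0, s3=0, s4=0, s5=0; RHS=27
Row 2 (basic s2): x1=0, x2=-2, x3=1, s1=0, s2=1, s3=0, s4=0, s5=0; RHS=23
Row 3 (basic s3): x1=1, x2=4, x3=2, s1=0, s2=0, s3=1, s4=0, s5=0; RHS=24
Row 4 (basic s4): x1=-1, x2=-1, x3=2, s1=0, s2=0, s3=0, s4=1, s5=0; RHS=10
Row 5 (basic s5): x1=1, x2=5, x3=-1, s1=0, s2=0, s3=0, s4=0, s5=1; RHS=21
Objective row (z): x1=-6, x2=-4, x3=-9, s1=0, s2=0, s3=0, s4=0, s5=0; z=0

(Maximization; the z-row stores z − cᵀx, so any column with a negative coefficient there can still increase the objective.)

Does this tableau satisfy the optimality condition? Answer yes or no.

Column x1 has objective-row coefficient -6, which is negative; an improving pivot exists, so not yet optimal.

no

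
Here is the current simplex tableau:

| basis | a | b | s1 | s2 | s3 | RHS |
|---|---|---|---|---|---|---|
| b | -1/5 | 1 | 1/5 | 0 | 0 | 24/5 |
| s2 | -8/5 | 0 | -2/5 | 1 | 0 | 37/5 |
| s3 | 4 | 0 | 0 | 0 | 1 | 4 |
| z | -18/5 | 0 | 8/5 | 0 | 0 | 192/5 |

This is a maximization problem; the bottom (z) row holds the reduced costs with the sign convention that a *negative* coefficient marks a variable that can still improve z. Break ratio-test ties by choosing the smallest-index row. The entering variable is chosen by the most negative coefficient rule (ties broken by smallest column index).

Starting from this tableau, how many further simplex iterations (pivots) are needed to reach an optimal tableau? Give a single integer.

pivot: a in, s3 out → z = 42
No improving column remains; optimal.

1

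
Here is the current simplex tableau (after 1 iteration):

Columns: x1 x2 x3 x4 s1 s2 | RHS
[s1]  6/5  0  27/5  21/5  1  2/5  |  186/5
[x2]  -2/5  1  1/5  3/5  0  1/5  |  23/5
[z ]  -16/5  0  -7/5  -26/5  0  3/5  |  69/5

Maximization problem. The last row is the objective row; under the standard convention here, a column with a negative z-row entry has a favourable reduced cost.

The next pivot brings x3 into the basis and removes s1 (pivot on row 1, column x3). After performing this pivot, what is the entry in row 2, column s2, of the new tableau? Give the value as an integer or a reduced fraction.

Pivot element is row 1, column x3: 27/5.
Normalize row 1: new (row 1, s2) = (2/5)/(27/5) = 2/27.
row 2 ← row 2 − (1/5)·(new row 1): 1/5 − (1/5)·(2/27) = 5/27.

5/27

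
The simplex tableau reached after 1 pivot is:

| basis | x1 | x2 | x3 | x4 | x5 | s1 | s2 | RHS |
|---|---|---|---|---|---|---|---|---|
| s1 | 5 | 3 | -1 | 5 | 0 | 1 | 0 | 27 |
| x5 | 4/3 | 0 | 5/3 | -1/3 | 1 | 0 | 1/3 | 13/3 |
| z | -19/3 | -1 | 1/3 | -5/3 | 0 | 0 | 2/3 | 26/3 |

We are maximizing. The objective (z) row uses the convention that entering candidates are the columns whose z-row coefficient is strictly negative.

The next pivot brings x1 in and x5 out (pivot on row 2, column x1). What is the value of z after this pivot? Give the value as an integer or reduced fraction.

117/4

Minimum ratio for x1: (13/3)/(4/3) = 13/4.
z changes by −(z-row coeff of x1)·ratio = −(-19/3)·(13/4) = 247/12.
New z = 26/3 + (247/12) = 117/4.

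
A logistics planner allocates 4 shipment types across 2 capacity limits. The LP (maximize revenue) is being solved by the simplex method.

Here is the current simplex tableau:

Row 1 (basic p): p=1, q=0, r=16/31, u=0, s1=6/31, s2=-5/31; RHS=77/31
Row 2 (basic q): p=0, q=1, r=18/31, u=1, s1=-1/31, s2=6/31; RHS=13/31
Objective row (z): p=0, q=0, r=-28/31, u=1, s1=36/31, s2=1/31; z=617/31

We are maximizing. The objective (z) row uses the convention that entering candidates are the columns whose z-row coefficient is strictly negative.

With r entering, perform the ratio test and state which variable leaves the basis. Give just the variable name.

Ratios: row 1 (p): (77/31)/(16/31) = 77/16; row 2 (q): (13/31)/(18/31) = 13/18.
Minimum ratio 13/18 is in the q row, so q leaves.

q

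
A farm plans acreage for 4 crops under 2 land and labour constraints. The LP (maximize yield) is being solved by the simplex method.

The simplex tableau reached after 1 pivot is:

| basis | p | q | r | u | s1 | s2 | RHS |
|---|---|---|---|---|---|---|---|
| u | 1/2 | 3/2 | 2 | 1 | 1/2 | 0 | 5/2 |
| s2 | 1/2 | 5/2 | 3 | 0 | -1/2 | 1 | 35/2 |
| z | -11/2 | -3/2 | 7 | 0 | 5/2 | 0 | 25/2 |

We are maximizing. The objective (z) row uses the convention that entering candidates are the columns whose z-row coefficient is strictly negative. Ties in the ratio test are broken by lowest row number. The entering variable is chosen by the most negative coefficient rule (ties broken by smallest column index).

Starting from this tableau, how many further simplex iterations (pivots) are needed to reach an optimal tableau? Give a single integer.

pivot: p in, u out → z = 40
No improving column remains; optimal.

1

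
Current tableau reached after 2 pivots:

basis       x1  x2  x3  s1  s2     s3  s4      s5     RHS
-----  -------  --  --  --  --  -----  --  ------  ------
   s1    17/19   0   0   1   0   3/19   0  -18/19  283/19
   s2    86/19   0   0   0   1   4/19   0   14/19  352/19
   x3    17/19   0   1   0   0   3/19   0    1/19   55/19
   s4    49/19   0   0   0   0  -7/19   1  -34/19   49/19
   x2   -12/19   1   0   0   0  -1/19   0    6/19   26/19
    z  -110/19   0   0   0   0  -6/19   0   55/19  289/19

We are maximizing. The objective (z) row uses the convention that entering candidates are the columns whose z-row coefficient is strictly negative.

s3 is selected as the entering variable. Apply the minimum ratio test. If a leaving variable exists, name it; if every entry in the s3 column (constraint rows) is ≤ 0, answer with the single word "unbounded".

Ratios: row 1 (s1): (283/19)/(3/19) = 283/3; row 2 (s2): (352/19)/(4/19) = 88; row 3 (x3): (55/19)/(3/19) = 55/3; row 4 (s4): entry -7/19 ≤ 0, skip; row 5 (x2): entry -1/19 ≤ 0, skip.
Minimum ratio is in the x3 row, so x3 leaves.

x3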